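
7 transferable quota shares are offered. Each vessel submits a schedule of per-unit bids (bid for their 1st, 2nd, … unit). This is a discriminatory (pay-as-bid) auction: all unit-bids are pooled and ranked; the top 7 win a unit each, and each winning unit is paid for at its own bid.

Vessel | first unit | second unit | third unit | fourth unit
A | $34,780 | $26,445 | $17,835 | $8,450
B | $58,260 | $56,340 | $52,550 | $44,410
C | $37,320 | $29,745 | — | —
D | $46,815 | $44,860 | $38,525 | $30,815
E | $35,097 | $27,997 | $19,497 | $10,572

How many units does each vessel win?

B 4, D 3

All unit-bids, highest first — top 7: 58,260 (B-1), 56,340 (B-2), 52,550 (B-3), 46,815 (D-1), 44,860 (D-2), 44,410 (B-4), 38,525 (D-3)
Next rejected bid: $37,320 (not a price — pay-as-bid).
Allocation: B 4, D 3.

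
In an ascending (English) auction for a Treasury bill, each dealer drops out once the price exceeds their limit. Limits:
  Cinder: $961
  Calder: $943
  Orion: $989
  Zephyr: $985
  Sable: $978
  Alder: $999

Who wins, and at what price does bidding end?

Alder wins at $989

Limits ranked: 999 (Alder) > 989 (Orion) > 985 (Zephyr) > 978 (Sable) > 961 (Cinder) > 943 (Calder)
Bidding ends when Orion exits at $989; Alder takes it.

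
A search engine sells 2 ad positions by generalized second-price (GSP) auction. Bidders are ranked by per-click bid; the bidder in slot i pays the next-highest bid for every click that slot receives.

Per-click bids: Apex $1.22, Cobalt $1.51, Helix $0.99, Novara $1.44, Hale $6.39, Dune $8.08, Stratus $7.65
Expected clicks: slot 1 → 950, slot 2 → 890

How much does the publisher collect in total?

Sorting advertisers: $8.08 (Dune) > $7.65 (Stratus) > $6.39 (Hale) > …
Slot 1: Dune pays $7.65 × 950 = $7267.50
Slot 2: Stratus pays $6.39 × 890 = $5687.10
Total = $12954.60

Total revenue: $12954.60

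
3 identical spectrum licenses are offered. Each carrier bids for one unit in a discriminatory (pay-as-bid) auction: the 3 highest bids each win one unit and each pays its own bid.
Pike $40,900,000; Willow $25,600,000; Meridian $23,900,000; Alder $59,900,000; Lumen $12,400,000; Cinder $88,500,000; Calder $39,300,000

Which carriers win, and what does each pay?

Cinder $88,500,000, Alder $59,900,000, Pike $40,900,000

Sorting: 88,500,000 (Cinder), 59,900,000 (Alder), 40,900,000 (Pike), 39,300,000 (Calder), 25,600,000 (Willow), …
Winners (3 units): Cinder, Alder, Pike.
Each winner pays its own bid: Cinder $88,500,000, Alder $59,900,000, Pike $40,900,000.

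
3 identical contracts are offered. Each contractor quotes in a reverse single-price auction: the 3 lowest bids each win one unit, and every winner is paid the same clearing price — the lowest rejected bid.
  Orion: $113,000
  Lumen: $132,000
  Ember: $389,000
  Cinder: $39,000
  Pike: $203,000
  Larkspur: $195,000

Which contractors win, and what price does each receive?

Cinder, Orion, Lumen; each is paid $195,000

Sorting: 39,000 (Cinder), 113,000 (Orion), 132,000 (Lumen), 195,000 (Larkspur), 203,000 (Pike), …
Winners (3 units): Cinder, Orion, Lumen.
First losing bid is Larkspur's $195,000, which sets the uniform price.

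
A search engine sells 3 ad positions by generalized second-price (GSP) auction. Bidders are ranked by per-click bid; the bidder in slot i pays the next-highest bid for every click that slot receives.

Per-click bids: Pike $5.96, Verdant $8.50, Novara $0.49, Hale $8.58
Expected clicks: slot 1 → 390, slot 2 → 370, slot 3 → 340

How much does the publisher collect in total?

Total revenue: $5686.80

Ranked by bid: $8.58 (Hale) > $8.50 (Verdant) > $5.96 (Pike) > $0.49 (Novara)
Slot 1: Hale pays $8.50 × 390 = $3315.00
Slot 2: Verdant pays $5.96 × 370 = $2205.20
Slot 3: Pike pays $0.49 × 340 = $166.60
Total = $5686.80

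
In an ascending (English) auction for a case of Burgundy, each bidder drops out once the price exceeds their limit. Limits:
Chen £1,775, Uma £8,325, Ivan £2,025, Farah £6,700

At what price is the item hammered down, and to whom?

Uma wins at £6,700

Limits ranked: 8,325 (Uma) > 6,700 (Farah) > 2,025 (Ivan) > 1,775 (Chen)
Bidding ends when Farah exits at £6,700; Uma takes it.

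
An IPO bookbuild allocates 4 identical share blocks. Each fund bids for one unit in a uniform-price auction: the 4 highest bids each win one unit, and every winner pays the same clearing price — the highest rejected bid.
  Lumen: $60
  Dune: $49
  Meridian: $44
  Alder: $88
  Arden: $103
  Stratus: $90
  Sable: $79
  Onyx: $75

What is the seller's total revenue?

Sorting: 103 (Arden), 90 (Stratus), 88 (Alder), 79 (Sable), 75 (Onyx), 60 (Lumen), …
Winners (4 units): Arden, Stratus, Alder, Sable.
First losing bid is Onyx's $75, which sets the uniform price.
Total revenue = 4 × $75 = $300.

Total revenue: $300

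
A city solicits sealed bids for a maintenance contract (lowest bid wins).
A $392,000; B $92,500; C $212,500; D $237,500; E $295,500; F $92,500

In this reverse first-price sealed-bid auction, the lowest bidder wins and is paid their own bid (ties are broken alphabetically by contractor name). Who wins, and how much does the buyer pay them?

B is paid $92,500

Sorting bids: 92,500 (B) < 92,500 (F) < 212,500 (C) < 237,500 (D) < 295,500 (E) < 392,000 (A)
B and F tie at $92,500; tie-break gives it to B.
First-price: B is paid what they bid, $92,500.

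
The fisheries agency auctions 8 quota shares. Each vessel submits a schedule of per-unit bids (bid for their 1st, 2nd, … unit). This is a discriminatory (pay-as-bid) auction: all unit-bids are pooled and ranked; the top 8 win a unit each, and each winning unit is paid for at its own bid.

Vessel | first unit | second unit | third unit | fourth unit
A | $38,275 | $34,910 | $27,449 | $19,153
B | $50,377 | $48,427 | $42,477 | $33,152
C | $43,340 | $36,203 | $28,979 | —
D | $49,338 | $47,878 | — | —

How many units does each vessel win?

A 1, B 3, C 2, D 2

Merging the schedules and taking the best 8: 50,377 (B-1), 49,338 (D-1), 48,427 (B-2), 47,878 (D-2), 43,340 (C-1), 42,477 (B-3), 38,275 (A-1), 36,203 (C-2)
Next rejected bid: $34,910 (not a price — pay-as-bid).
Allocation: A 1, B 3, C 2, D 2.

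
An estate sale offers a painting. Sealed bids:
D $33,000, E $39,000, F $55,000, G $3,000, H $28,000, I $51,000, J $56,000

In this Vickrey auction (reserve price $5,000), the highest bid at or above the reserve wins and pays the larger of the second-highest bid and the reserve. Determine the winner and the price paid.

Bids ranked: 56,000 (J) > 55,000 (F) > 51,000 (I) > 39,000 (E) > 33,000 (D) > 28,000 (H) > …
Highest eligible bid: J at $56,000.
max(second-highest $55,000, reserve $5,000) = $55,000; the reserve does not bind.

J pays $55,000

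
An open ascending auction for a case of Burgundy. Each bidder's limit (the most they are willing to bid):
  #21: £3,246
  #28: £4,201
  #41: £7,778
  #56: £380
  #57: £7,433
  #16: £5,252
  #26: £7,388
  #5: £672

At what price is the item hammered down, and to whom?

#41 wins at £7,433

Limits ranked: 7,778 (#41) > 7,433 (#57) > 7,388 (#26) > 5,252 (#16) > 4,201 (#28) > 3,246 (#21) > …
#57 is the last rival to drop out, at £7,433; #41 remains and wins at that price.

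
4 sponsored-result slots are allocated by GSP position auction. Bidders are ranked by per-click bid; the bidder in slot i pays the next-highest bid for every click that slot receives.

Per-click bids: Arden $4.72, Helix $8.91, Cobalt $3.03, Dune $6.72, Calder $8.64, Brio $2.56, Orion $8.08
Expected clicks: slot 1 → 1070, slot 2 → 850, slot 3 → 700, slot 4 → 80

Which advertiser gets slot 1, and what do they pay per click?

Per-click bids in order: $8.91 (Helix) > $8.64 (Calder) > $8.08 (Orion) > $6.72 (Dune) > $4.72 (Arden) > …
Slot 1 goes to the first-ranked bidder, Helix, who pays the next bid down: $8.64/click.

Helix; $8.64 per click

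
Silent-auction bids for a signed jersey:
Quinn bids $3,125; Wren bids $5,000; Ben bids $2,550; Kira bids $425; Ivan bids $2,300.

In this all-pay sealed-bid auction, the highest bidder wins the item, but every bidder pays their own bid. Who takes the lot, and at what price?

Bids ranked: 5,000 (Wren) > 3,125 (Quinn) > 2,550 (Ben) > 2,300 (Ivan) > 425 (Kira)
Wren is highest and takes the item; every bidder forfeits their bid.

Wren pays $5,000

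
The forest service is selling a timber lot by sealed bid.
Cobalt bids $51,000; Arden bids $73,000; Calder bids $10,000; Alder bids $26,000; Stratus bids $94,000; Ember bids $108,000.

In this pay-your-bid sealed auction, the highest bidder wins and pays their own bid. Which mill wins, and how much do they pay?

Ember pays $108,000

Bids in order: 108,000 (Ember) > 94,000 (Stratus) > 73,000 (Arden) > 51,000 (Cobalt) > 26,000 (Alder) > 10,000 (Calder)
First-price: Ember pays what they bid, $108,000.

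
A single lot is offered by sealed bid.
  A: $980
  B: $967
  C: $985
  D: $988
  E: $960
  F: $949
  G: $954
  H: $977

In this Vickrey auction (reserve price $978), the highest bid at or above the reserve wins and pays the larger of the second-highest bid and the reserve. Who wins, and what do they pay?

D pays $985

Bids ranked: 988 (D) > 985 (C) > 980 (A) > 977 (H) > 967 (B) > 960 (E) > …
Highest eligible bid: D at $988.
max(second-highest $985, reserve $978) = $985; the reserve does not bind.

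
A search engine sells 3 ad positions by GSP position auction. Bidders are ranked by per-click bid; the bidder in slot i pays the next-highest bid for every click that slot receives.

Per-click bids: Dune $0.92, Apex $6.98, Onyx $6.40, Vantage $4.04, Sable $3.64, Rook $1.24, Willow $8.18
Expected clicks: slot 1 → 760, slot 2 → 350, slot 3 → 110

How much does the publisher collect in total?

Per-click bids in order: $8.18 (Willow) > $6.98 (Apex) > $6.40 (Onyx) > $4.04 (Vantage) > …
Slot 1: Willow pays $6.98 × 760 = $5304.80
Slot 2: Apex pays $6.40 × 350 = $2240.00
Slot 3: Onyx pays $4.04 × 110 = $444.40
Total = $7989.20

Total revenue: $7989.20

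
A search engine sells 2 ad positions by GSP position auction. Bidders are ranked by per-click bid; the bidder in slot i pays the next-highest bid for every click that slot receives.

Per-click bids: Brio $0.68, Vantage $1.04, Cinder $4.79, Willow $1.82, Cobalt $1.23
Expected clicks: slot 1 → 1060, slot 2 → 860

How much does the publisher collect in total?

Sorting advertisers: $4.79 (Cinder) > $1.82 (Willow) > $1.23 (Cobalt) > …
Slot 1: Cinder pays $1.82 × 1060 = $1929.20
Slot 2: Willow pays $1.23 × 860 = $1057.80
Total = $2987.00

Total revenue: $2987.00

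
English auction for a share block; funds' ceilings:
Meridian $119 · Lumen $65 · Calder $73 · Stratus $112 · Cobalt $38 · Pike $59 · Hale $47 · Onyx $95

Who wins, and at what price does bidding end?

Open ascending-bid auction: the price rises until one bidder remains; the winner pays the price at which the last rival dropped out.
Limits ranked: 119 (Meridian) > 112 (Stratus) > 95 (Onyx) > 73 (Calder) > 65 (Lumen) > 59 (Pike) > …
Once the price passes $112, only Meridian is left; the hammer falls at Stratus's limit of $112.

Meridian wins at $112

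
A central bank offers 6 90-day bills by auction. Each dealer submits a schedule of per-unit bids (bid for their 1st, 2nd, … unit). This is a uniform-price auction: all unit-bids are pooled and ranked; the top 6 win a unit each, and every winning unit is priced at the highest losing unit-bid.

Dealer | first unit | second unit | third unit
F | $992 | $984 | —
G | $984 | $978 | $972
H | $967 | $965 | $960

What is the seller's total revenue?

Total revenue: $5,790

Pooled unit-bids ranked (top 6): 992 (F-1), 984 (F-2), 984 (G-1), 978 (G-2), 972 (G-3), 967 (H-1)
Highest rejected unit-bid = $965.
Allocation: F 2, G 3, H 1. Every unit priced at $965.
Revenue = 6 × 965 = $5,790.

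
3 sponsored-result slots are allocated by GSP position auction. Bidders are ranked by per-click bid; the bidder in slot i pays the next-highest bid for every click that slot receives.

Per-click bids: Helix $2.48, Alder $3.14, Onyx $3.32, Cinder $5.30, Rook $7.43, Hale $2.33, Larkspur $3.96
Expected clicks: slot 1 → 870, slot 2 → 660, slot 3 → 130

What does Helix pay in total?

Helix pays $0.00

Ranked by bid: $7.43 (Rook) > $5.30 (Cinder) > $3.96 (Larkspur) > $3.32 (Onyx) > …
Helix ranks below slot 3 → no slot, pays nothing.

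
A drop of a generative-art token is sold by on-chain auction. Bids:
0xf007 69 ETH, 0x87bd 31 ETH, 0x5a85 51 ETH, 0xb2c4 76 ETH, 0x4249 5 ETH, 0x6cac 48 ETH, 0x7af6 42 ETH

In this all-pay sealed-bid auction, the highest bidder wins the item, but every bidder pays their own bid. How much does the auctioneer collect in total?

All-pay sealed-bid auction: the highest bidder wins the item, but every bidder pays their own bid.
Bids ranked: 76 (0xb2c4) > 69 (0xf007) > 51 (0x5a85) > 48 (0x6cac) > 42 (0x7af6) > 31 (0x87bd) > …
0xb2c4 wins with the top bid; all bids are sunk regardless.
Every bidder forfeits their bid regardless of winning.
Revenue = 69 + 31 + 51 + 76 + 5 + 48 + 42 = 322 ETH.

Total revenue: 322 ETH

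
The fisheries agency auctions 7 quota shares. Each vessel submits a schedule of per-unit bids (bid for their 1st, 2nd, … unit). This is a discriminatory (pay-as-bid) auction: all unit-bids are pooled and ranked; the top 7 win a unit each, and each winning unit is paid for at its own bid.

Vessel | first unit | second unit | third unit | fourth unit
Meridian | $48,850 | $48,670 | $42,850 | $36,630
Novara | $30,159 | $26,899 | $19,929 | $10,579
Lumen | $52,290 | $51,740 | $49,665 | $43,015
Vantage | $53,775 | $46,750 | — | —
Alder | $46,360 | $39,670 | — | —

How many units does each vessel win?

Merging the schedules and taking the best 7: 53,775 (Vantage-1), 52,290 (Lumen-1), 51,740 (Lumen-2), 49,665 (Lumen-3), 48,850 (Meridian-1), 48,670 (Meridian-2), 46,750 (Vantage-2)
Next rejected bid: $46,360 (not a price — pay-as-bid).
Allocation: Lumen 3, Meridian 2, Vantage 2.

Lumen 3, Meridian 2, Vantage 2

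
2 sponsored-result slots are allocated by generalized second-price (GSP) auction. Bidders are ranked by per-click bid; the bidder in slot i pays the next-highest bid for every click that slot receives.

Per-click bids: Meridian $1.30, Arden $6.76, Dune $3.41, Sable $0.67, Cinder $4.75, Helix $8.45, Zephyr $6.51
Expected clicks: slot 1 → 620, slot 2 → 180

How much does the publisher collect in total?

Ranked by bid: $8.45 (Helix) > $6.76 (Arden) > $6.51 (Zephyr) > …
Slot 1: Helix pays $6.76 × 620 = $4191.20
Slot 2: Arden pays $6.51 × 180 = $1171.80
Total = $5363.00

Total revenue: $5363.00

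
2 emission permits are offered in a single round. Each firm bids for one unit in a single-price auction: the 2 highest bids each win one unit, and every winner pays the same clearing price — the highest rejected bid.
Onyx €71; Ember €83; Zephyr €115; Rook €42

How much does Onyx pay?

Onyx pays €0

Sorting: 115 (Zephyr), 83 (Ember), 71 (Onyx), 42 (Rook)
Winners (2 units): Zephyr, Ember.
Highest unsuccessful bid: €71 → clearing price.
Onyx does not win → pays €0.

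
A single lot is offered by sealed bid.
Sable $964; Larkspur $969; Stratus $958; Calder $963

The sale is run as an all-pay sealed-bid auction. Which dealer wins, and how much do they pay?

Bids ranked: 969 (Larkspur) > 964 (Sable) > 963 (Calder) > 958 (Stratus)
Larkspur wins with the top bid; all bids are sunk regardless.

Larkspur pays $969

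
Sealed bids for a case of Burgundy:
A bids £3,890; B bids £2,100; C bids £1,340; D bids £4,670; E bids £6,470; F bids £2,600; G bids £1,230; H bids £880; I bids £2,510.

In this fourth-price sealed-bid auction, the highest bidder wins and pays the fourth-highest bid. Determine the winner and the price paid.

Fourth-price sealed-bid auction: the highest bidder wins and pays the fourth-highest bid.
Bids in order: 6,470 (E) > 4,670 (D) > 3,890 (A) > 2,600 (F) > 2,510 (I) > 2,100 (B) > …
E is highest; pays the fourth-highest bid, £2,600.

E pays £2,600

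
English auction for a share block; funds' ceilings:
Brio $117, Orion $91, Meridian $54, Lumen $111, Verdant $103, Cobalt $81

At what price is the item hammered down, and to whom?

Limits in order: 117 (Brio) > 111 (Lumen) > 103 (Verdant) > 91 (Orion) > 81 (Cobalt) > 54 (Meridian)
Bidding ends when Lumen exits at $111; Brio takes it.

Brio wins at $111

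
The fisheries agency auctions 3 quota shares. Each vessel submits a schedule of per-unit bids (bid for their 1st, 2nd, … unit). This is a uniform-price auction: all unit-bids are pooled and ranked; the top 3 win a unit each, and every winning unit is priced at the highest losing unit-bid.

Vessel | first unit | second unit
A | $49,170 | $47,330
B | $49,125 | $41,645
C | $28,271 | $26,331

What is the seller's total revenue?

All unit-bids, highest first — top 3: 49,170 (A-1), 49,125 (B-1), 47,330 (A-2)
The (k+1)-th unit-bid is $41,645.
Allocation: A 2, B 1. Every unit priced at $41,645.
Revenue = 3 × 41,645 = $124,935.

Total revenue: $124,935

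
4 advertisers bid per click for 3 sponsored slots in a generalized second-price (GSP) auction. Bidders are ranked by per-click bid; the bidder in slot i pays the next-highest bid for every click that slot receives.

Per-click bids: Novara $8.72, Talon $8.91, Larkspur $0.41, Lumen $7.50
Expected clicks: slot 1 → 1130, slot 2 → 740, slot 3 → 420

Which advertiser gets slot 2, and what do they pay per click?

Novara; $7.50 per click

Ranked by bid: $8.91 (Talon) > $8.72 (Novara) > $7.50 (Lumen) > $0.41 (Larkspur)
Slot 2 goes to the second-ranked bidder, Novara, who pays the next bid down: $7.50/click.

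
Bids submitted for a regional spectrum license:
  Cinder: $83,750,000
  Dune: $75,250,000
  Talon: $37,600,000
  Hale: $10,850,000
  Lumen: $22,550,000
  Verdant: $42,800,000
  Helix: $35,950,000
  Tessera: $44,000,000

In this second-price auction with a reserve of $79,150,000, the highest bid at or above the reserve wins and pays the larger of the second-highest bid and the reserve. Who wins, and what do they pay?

Cinder pays $79,150,000

Bids in order: 83,750,000 (Cinder) > 75,250,000 (Dune) > 44,000,000 (Tessera) > 42,800,000 (Verdant) > 37,600,000 (Talon) > 35,950,000 (Helix) > …
Highest eligible bid: Cinder at $83,750,000.
Second-highest bid $75,250,000 is below the reserve $79,150,000, so the reserve binds → payment $79,150,000.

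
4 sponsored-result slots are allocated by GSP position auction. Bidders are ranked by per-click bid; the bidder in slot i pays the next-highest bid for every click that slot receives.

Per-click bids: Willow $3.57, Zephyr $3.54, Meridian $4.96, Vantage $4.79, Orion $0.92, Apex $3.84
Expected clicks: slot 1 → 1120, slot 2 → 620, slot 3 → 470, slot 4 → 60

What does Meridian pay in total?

Ranked by bid: $4.96 (Meridian) > $4.79 (Vantage) > $3.84 (Apex) > $3.57 (Willow) > $3.54 (Zephyr) > …
Meridian holds slot 1 → pays next bid $4.79 × 1120 clicks = $5364.80.

Meridian pays $5364.80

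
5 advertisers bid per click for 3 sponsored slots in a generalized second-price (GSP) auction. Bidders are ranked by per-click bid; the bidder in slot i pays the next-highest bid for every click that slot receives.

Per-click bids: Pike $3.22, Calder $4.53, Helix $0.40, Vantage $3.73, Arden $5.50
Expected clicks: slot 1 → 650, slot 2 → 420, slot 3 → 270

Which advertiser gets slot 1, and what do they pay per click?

Sorting advertisers: $5.50 (Arden) > $4.53 (Calder) > $3.73 (Vantage) > $3.22 (Pike) > …
Slot 1 goes to the first-ranked bidder, Arden, who pays the next bid down: $4.53/click.

Arden; $4.53 per click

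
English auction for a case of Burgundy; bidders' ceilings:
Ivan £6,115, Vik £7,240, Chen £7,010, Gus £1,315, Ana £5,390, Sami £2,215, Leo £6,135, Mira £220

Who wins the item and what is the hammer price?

Vik wins at £7,010

Limits ranked: 7,240 (Vik) > 7,010 (Chen) > 6,135 (Leo) > 6,115 (Ivan) > 5,390 (Ana) > 2,215 (Sami) > …
Once the price passes £7,010, only Vik is left; the hammer falls at Chen's limit of £7,010.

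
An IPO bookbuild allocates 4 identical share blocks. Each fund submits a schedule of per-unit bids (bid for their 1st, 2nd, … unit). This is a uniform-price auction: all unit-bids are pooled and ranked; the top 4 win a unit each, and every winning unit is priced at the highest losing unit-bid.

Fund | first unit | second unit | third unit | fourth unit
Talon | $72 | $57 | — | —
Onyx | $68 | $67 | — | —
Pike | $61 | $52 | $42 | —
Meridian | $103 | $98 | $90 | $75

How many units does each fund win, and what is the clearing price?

Meridian 4; clearing price $72

Pooled unit-bids ranked (top 4): 103 (Meridian-1), 98 (Meridian-2), 90 (Meridian-3), 75 (Meridian-4)
First bid not allocated: $72.
Allocation: Meridian 4.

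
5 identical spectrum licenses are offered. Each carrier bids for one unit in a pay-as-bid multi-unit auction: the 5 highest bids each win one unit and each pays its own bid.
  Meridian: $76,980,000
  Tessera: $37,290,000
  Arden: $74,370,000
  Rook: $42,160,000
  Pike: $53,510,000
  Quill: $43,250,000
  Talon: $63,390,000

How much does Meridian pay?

Meridian pays $76,980,000

Ordering the bids: 76,980,000 (Meridian), 74,370,000 (Arden), 63,390,000 (Talon), 53,510,000 (Pike), 43,250,000 (Quill), 42,160,000 (Rook), 37,290,000 (Tessera)
The 5 highest are Meridian, Arden, Talon, Pike, Quill.
Meridian wins → own bid $76,980,000.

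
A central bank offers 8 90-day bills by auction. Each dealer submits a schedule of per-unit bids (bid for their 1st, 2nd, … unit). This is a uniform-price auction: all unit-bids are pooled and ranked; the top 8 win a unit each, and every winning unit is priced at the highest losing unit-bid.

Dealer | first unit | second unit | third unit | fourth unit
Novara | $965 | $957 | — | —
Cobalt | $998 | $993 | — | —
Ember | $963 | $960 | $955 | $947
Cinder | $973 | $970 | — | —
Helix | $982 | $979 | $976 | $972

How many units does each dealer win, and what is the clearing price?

Merging the schedules and taking the best 8: 998 (Cobalt-1), 993 (Cobalt-2), 982 (Helix-1), 979 (Helix-2), 976 (Helix-3), 973 (Cinder-1), 972 (Helix-4), 970 (Cinder-2)
First bid not allocated: $965.
Allocation: Cinder 2, Cobalt 2, Helix 4.

Cinder 2, Cobalt 2, Helix 4; clearing price $965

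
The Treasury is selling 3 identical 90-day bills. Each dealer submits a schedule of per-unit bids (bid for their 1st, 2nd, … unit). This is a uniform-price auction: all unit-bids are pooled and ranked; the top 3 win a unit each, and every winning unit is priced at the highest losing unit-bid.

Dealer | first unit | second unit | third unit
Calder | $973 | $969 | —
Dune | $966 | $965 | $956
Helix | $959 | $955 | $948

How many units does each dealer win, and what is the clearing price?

All unit-bids, highest first — top 3: 973 (Calder-1), 969 (Calder-2), 966 (Dune-1)
The (k+1)-th unit-bid is $965.
Allocation: Calder 2, Dune 1.

Calder 2, Dune 1; clearing price $965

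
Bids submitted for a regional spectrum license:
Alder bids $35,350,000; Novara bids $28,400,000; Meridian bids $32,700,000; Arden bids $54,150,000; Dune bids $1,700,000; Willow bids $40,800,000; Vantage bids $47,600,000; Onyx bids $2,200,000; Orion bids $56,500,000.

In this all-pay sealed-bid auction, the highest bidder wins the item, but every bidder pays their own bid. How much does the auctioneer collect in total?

Rule: the highest bidder wins the item, but every bidder pays their own bid.
Bids ranked: 56,500,000 (Orion) > 54,150,000 (Arden) > 47,600,000 (Vantage) > 40,800,000 (Willow) > 35,350,000 (Alder) > 32,700,000 (Meridian) > …
Orion wins with the top bid; all bids are sunk regardless.
Every bidder forfeits their bid regardless of winning.
Revenue = 35,350,000 + 28,400,000 + 32,700,000 + 54,150,000 + 1,700,000 + 40,800,000 + 47,600,000 + 2,200,000 + 56,500,000 = $299,400,000.

Total revenue: $299,400,000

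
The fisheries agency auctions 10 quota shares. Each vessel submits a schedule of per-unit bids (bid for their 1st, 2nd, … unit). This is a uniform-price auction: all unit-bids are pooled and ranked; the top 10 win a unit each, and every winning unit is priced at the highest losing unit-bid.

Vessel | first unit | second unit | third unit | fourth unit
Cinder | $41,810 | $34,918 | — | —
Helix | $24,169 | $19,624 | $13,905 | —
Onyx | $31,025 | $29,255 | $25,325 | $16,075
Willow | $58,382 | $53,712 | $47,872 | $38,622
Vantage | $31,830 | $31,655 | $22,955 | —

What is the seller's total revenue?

Total revenue: $253,250

Pooled unit-bids ranked (top 10): 58,382 (Willow-1), 53,712 (Willow-2), 47,872 (Willow-3), 41,810 (Cinder-1), 38,622 (Willow-4), 34,918 (Cinder-2), 31,830 (Vantage-1), 31,655 (Vantage-2), 31,025 (Onyx-1), 29,255 (Onyx-2)
First bid not allocated: $25,325.
Allocation: Cinder 2, Onyx 2, Vantage 2, Willow 4. Every unit priced at $25,325.
Revenue = 10 × 25,325 = $253,250.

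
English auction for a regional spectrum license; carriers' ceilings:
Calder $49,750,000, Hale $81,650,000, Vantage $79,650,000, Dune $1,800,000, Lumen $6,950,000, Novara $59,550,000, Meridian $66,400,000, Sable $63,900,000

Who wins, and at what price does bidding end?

Ascending (English) auction: the price rises until one bidder remains; the winner pays the price at which the last rival dropped out.
Limits ranked: 81,650,000 (Hale) > 79,650,000 (Vantage) > 66,400,000 (Meridian) > 63,900,000 (Sable) > 59,550,000 (Novara) > 49,750,000 (Calder) > …
Vantage is the last rival to drop out, at $79,650,000; Hale remains and wins at that price.

Hale wins at $79,650,000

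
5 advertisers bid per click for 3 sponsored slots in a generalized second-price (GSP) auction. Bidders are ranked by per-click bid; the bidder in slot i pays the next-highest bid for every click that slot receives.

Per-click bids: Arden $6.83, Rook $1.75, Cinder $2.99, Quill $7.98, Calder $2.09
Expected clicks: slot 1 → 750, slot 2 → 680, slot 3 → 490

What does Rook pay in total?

Sorting advertisers: $7.98 (Quill) > $6.83 (Arden) > $2.99 (Cinder) > $2.09 (Calder) > …
Rook ranks below slot 3 → no slot, pays nothing.

Rook pays $0.00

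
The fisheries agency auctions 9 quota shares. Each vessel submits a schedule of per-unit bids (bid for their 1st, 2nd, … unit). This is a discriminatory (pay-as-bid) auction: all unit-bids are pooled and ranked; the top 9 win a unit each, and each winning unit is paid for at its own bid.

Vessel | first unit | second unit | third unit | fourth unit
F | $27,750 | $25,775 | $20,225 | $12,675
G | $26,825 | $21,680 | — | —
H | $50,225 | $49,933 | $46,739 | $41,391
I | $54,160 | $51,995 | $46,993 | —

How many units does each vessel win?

F 1, G 1, H 4, I 3

All unit-bids, highest first — top 9: 54,160 (I-1), 51,995 (I-2), 50,225 (H-1), 49,933 (H-2), 46,993 (I-3), 46,739 (H-3), 41,391 (H-4), 27,750 (F-1), 26,825 (G-1)
Next rejected bid: $25,775 (not a price — pay-as-bid).
Allocation: F 1, G 1, H 4, I 3.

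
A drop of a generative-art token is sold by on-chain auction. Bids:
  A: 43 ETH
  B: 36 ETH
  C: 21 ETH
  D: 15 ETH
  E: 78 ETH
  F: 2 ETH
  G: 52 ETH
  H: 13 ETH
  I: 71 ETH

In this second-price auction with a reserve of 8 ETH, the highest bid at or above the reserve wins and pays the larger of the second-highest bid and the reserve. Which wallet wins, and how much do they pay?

E pays 71 ETH

Sorting bids: 78 (E) > 71 (I) > 52 (G) > 43 (A) > 36 (B) > 21 (C) > …
Highest eligible bid: E at 78 ETH.
Second-highest bid 71 ETH exceeds the reserve 8 ETH → payment 71 ETH.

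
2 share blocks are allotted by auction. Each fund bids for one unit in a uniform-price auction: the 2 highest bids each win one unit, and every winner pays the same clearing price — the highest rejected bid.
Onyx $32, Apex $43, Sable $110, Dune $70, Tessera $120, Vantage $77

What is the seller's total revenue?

Sorting: 120 (Tessera), 110 (Sable), 77 (Vantage), 70 (Dune), …
The 2 highest are Tessera, Sable.
First losing bid is Vantage's $77, which sets the uniform price.
Total revenue = 2 × $77 = $154.

Total revenue: $154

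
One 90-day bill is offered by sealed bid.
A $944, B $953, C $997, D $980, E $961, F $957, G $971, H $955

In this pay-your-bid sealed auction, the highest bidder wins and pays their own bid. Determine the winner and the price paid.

C pays $997

Bids ranked: 997 (C) > 980 (D) > 971 (G) > 961 (E) > 957 (F) > 955 (H) > …
First-price: C pays what they bid, $997.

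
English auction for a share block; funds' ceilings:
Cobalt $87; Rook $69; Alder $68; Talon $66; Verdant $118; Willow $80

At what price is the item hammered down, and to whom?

Sorting limits: 118 (Verdant) > 87 (Cobalt) > 80 (Willow) > 69 (Rook) > 68 (Alder) > 66 (Talon)
Bidding ends when Cobalt exits at $87; Verdant takes it.

Verdant wins at $87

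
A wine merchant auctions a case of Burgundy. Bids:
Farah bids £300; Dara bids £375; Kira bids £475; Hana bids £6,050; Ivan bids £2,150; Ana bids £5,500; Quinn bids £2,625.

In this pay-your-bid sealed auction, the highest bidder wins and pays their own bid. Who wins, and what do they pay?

Pay-your-bid sealed auction: the highest bidder wins and pays their own bid.
Bids in order: 6,050 (Hana) > 5,500 (Ana) > 2,625 (Quinn) > 2,150 (Ivan) > 475 (Kira) > 375 (Dara) > …
Hana is highest → pays own bid, £6,050.

Hana pays £6,050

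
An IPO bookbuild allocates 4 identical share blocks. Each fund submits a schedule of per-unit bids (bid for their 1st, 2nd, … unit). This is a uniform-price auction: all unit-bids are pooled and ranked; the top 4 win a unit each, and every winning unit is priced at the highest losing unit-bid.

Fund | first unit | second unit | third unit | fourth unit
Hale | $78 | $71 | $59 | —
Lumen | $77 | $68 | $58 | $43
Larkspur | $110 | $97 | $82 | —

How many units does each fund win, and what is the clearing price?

Hale 1, Larkspur 3; clearing price $77

Pooled unit-bids ranked (top 4): 110 (Larkspur-1), 97 (Larkspur-2), 82 (Larkspur-3), 78 (Hale-1)
First bid not allocated: $77.
Allocation: Hale 1, Larkspur 3.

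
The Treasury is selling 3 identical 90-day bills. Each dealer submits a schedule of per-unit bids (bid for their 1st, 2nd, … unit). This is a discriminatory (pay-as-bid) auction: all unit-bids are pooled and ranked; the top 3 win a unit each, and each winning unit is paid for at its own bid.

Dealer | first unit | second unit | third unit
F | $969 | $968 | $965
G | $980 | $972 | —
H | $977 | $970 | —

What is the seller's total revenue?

All unit-bids, highest first — top 3: 980 (G-1), 977 (H-1), 972 (G-2)
Next rejected bid: $970 (not a price — pay-as-bid).
Each winning unit pays its own bid.
Revenue = 980 + 977 + 972 = $2,929.

Total revenue: $2,929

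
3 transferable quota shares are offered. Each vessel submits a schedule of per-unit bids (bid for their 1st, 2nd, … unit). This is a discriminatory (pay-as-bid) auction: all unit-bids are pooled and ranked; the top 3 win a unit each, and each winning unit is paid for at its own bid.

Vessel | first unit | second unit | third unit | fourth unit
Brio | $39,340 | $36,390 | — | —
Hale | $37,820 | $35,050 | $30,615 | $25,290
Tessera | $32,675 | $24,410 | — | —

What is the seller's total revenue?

Merging the schedules and taking the best 3: 39,340 (Brio-1), 37,820 (Hale-1), 36,390 (Brio-2)
Next rejected bid: $35,050 (not a price — pay-as-bid).
Each winning unit pays its own bid.
Revenue = 39,340 + 37,820 + 36,390 = $113,550.

Total revenue: $113,550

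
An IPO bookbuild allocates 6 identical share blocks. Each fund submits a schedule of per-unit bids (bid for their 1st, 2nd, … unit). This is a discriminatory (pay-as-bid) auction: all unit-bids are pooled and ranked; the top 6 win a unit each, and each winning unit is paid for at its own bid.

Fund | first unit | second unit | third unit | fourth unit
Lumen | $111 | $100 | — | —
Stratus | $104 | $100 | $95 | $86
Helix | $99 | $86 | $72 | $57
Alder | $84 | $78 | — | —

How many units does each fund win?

Pooled unit-bids ranked (top 6): 111 (Lumen-1), 104 (Stratus-1), 100 (Lumen-2), 100 (Stratus-2), 99 (Helix-1), 95 (Stratus-3)
Next rejected bid: $86 (not a price — pay-as-bid).
Allocation: Helix 1, Lumen 2, Stratus 3.

Helix 1, Lumen 2, Stratus 3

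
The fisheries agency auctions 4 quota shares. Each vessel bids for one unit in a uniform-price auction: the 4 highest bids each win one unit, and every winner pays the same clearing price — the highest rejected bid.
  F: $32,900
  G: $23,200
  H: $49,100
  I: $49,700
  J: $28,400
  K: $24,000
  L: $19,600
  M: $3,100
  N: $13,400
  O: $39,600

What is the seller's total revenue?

Ordering the bids: 49,700 (I), 49,100 (H), 39,600 (O), 32,900 (F), 28,400 (J), 24,000 (K), …
Top 4: I, H, O, F.
Clearing price = highest rejected bid = $28,400.
Total revenue = 4 × $28,400 = $113,600.

Total revenue: $113,600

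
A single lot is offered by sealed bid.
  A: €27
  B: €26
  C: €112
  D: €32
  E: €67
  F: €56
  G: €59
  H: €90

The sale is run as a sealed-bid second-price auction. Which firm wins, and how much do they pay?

Bids in order: 112 (C) > 90 (H) > 67 (E) > 59 (G) > 56 (F) > 32 (D) > …
Second-price: C pays H's bid of €90.

C pays €90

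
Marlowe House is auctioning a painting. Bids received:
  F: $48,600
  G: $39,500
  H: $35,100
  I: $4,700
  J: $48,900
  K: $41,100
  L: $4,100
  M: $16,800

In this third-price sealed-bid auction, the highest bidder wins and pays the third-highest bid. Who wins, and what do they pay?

Bids ranked: 48,900 (J) > 48,600 (F) > 41,100 (K) > 39,500 (G) > 35,100 (H) > 16,800 (M) > …
J wins; payment is bid #3 in the ranking = $41,100.

J pays $41,100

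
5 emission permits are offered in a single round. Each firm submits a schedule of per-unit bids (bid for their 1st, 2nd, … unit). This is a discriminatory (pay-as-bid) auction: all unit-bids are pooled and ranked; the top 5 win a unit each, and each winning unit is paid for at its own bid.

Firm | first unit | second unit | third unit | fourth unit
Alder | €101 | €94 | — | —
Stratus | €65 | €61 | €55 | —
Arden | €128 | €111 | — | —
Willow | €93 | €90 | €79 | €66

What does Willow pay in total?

Merging the schedules and taking the best 5: 128 (Arden-1), 111 (Arden-2), 101 (Alder-1), 94 (Alder-2), 93 (Willow-1)
Next rejected bid: €90 (not a price — pay-as-bid).
Willow's winning unit-bids: 93 = €93.

Willow pays €93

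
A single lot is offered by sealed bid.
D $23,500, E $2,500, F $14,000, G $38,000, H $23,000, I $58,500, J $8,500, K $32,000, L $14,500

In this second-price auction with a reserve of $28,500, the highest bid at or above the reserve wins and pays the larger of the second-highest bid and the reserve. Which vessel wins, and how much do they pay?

I pays $38,000

Bids ranked: 58,500 (I) > 38,000 (G) > 32,000 (K) > 23,500 (D) > 23,000 (H) > 14,500 (L) > …
Highest eligible bid: I at $58,500.
Second-highest bid $38,000 exceeds the reserve $28,500 → payment $38,000.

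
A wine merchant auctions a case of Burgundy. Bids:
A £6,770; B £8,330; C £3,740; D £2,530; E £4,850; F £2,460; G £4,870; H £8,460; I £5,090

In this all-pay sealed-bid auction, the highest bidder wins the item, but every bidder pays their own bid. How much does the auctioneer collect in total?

Total revenue: £47,100

Rule: the highest bidder wins the item, but every bidder pays their own bid.
Bids in order: 8,460 (H) > 8,330 (B) > 6,770 (A) > 5,090 (I) > 4,870 (G) > 4,850 (E) > …
Every bidder forfeits their bid regardless of winning.
Revenue = 6,770 + 8,330 + 3,740 + 2,530 + 4,850 + 2,460 + 4,870 + 8,460 + 5,090 = £47,100.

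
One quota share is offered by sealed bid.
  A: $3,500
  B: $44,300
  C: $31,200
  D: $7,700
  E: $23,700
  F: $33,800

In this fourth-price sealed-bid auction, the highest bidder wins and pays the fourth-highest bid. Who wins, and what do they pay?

Rule: the highest bidder wins and pays the fourth-highest bid.
Sorting bids: 44,300 (B) > 33,800 (F) > 31,200 (C) > 23,700 (E) > 7,700 (D) > 3,500 (A)
B wins; payment is bid #4 in the ranking = $23,700.

B pays $23,700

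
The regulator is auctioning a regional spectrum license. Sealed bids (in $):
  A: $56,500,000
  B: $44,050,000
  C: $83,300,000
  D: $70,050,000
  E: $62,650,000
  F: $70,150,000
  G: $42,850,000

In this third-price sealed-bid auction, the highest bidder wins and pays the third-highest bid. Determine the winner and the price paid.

Third-price sealed-bid auction: the highest bidder wins and pays the third-highest bid.
Bids ranked: 83,300,000 (C) > 70,150,000 (F) > 70,050,000 (D) > 62,650,000 (E) > 56,500,000 (A) > 44,050,000 (B) > …
C wins; payment is bid #3 in the ranking = $70,050,000.

C pays $70,050,000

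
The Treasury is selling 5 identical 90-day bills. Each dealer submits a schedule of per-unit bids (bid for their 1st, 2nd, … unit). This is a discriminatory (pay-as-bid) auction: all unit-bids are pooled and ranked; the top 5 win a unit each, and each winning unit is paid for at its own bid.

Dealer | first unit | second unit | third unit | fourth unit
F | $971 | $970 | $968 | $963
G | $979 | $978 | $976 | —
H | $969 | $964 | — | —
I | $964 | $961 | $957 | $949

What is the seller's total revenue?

All unit-bids, highest first — top 5: 979 (G-1), 978 (G-2), 976 (G-3), 971 (F-1), 970 (F-2)
Next rejected bid: $969 (not a price — pay-as-bid).
Each winning unit pays its own bid.
Revenue = 979 + 978 + 976 + 971 + 970 = $4,874.

Total revenue: $4,874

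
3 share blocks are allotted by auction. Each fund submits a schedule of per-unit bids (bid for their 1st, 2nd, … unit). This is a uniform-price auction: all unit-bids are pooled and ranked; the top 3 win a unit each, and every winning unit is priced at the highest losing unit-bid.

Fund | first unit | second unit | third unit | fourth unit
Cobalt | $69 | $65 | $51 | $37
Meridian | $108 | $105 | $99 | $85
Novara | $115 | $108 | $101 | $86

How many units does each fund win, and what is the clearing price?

Meridian 1, Novara 2; clearing price $105

Pooled unit-bids ranked (top 3): 115 (Novara-1), 108 (Meridian-1), 108 (Novara-2)
The (k+1)-th unit-bid is $105.
Allocation: Meridian 1, Novara 2.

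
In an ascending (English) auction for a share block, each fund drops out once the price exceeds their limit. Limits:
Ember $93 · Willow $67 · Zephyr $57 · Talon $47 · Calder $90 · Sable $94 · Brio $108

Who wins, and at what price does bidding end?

Sorting limits: 108 (Brio) > 94 (Sable) > 93 (Ember) > 90 (Calder) > 67 (Willow) > 57 (Zephyr) > …
Sable is the last rival to drop out, at $94; Brio remains and wins at that price.

Brio wins at $94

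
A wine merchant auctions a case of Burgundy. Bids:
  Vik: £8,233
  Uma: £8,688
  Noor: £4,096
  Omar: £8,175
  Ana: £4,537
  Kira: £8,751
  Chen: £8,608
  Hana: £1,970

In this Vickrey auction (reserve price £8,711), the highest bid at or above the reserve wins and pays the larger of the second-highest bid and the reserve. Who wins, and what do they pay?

Sorting bids: 8,751 (Kira) > 8,688 (Uma) > 8,608 (Chen) > 8,233 (Vik) > 8,175 (Omar) > 4,537 (Ana) > …
Highest eligible bid: Kira at £8,751.
Second-highest bid £8,688 is below the reserve £8,711, so the reserve binds → payment £8,711.

Kira pays £8,711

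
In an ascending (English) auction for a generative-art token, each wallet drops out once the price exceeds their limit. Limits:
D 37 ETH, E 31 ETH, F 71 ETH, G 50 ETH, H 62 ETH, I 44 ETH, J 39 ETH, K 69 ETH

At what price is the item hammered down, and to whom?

Limits ranked: 71 (F) > 69 (K) > 62 (H) > 50 (G) > 44 (I) > 39 (J) > …
Once the price passes 69 ETH, only F is left; the hammer falls at K's limit of 69 ETH.

F wins at 69 ETH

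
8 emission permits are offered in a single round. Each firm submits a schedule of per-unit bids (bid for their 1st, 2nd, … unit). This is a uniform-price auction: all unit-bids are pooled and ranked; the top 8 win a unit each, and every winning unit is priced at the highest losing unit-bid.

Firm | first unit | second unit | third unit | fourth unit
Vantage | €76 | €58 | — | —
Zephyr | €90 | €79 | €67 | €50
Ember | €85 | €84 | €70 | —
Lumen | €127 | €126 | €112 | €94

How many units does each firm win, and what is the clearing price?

Ember 2, Lumen 4, Zephyr 2; clearing price €76

Merging the schedules and taking the best 8: 127 (Lumen-1), 126 (Lumen-2), 112 (Lumen-3), 94 (Lumen-4), 90 (Zephyr-1), 85 (Ember-1), 84 (Ember-2), 79 (Zephyr-2)
The (k+1)-th unit-bid is €76.
Allocation: Ember 2, Lumen 4, Zephyr 2.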